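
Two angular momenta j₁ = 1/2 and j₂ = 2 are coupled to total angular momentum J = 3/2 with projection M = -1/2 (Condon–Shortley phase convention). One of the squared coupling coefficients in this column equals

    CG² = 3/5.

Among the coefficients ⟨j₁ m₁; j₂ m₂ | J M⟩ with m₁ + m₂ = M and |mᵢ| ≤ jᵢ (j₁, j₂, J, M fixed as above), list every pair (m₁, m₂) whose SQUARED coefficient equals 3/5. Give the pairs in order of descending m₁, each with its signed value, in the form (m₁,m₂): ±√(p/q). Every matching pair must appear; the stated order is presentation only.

Admissible pairs with m₁+m₂ = M = -1/2: (-1/2,0), (1/2,-1)
  (m₁,m₂)=(1/2,-1): CG² = 3/5, CG = +√(3/5)   ← matches the target
  (m₁,m₂)=(-1/2,0): CG² = 2/5, CG = −√(2/5)
Pairs with CG² = 3/5: (1/2,-1): +√(3/5)

(1/2,-1): +√(3/5)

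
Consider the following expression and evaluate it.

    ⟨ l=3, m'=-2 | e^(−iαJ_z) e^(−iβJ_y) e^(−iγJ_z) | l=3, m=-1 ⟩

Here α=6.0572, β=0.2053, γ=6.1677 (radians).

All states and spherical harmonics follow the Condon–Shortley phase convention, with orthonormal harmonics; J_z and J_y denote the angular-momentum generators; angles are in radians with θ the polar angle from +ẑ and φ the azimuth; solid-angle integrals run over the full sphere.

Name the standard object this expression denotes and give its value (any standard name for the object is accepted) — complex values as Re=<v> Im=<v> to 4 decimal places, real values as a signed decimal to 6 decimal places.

Wigner D-matrix element, Re=0.2605 Im=-0.1660

This is a Wigner D-matrix element — the rotation-matrix element ⟨l m'| R(α,β,γ) |l m⟩ in the angular-momentum basis.
Split into d^3_{-2,-1}(β=0.2053) × two z-phases.
With c≡cos(β/2)=0.994736 and s≡sin(β/2)=0.102470, N=[1·120·2·24]^{1/2}=75.894664
The bounds max(0,m−m')=1 and min(l+m,l−m')=2 give 2 terms
  k=1: (−1)^0·75.8947/(24)·0.9947^5·0.1025^1 = +0.315599
  k=2: (−1)^1·75.8947/(12)·0.9947^3·0.1025^3 = -0.006698
d^3_{-2,-1}(0.2053) = +0.315599 -0.006698 = +0.308901
Phases: e^{-i·(-2)·6.0572}=+0.899588-0.436739i, e^{-i·(-1)·6.1677}=+0.993339-0.115229i ⇒ D=+0.260487-0.166031i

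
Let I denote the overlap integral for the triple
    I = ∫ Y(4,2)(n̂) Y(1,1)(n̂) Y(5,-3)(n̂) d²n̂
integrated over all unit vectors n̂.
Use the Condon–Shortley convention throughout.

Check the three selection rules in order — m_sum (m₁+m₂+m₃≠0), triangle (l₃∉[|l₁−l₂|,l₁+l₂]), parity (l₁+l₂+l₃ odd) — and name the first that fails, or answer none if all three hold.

m₁+m₂+m₃ = 2 + 1 − 3 = 0  ✓
triangle: |4−1|=3 ≤ l₃=5 ≤ 4+1=5  ✓
parity: l₁+l₂+l₃ = 10 is even  ✓

none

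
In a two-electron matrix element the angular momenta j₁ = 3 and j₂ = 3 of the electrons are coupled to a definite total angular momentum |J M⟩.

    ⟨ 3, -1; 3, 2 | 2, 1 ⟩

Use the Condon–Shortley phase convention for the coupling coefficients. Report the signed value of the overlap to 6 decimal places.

-0.422577  (= −√(5/28))

j₁+j₂−J=4  J+j₁−j₂=2  J−j₁+j₂=2  j₁+j₂+J+1=9
(j₁±m₁, j₂±m₂, J±M) = (2,4,5,1,3,1)
P² = 320/7
sum k=3..4:
  [3] −1/12 = -1/12
  [4] +1/48 = 1/48
S = -1/16
C² = P²·S² = 5/28 ; C = -0.422577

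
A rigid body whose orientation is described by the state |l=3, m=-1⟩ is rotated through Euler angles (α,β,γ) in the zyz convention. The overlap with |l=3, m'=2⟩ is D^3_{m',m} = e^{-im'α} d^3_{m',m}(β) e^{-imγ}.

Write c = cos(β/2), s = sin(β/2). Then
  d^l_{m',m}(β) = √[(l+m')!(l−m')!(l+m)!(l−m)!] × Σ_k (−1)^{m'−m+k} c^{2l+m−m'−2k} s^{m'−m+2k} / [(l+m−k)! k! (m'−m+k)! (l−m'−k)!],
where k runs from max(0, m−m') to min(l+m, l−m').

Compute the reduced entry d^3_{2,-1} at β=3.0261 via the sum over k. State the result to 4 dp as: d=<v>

d=0.1798

d^3_{2,-1}(β=3.0261) via the finite sum:
Half-angle: c=0.057714, s=0.998333. N=√(120·1·2·24)=75.894664
Admissible k: 0..1 (factorial args all ≥0)
  k=0: (−1)^3·75.8947/(12)·0.0577^3·0.9983^3 = -0.001210
  k=1: (−1)^4·75.8947/(24)·0.0577^1·0.9983^5 = +0.180992
d^3_{2,-1}(3.0261) = -0.001210 +0.180992 = +0.179783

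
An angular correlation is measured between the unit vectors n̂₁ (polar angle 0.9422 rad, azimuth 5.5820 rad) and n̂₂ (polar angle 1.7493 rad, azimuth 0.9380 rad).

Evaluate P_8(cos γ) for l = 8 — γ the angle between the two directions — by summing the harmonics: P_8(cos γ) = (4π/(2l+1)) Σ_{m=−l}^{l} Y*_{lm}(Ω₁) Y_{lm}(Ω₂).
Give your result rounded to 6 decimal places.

0.058146

Term-by-term m-sum for l=8 (normalisation 4π/17 = 0.739198):
  m=-8: Y*=+0.073802+0.058916i  Y=+0.155476-0.425952i  product +0.036570-0.022276i
  m=-7: Y*=+0.053453+0.269349i  Y=-0.314246+0.091321i  product -0.041395-0.079760i
  m=-6: Y*=-0.213605+0.386145i  Y=-0.142910-0.109815i  product +0.072931-0.031727i
  m=-5: Y*=-0.338172+0.128965i  Y=-0.007540+0.336700i  product -0.040873-0.114835i
  m=-4: Y*=+0.029942+0.010486i  Y=-0.063677+0.044544i  product -0.002374+0.000666i
  m=-3: Y*=+0.183233+0.310759i  Y=+0.310566+0.105542i  product +0.024108+0.115850i
  m=-2: Y*=-0.027398+0.161129i  Y=+0.009131+0.028982i  product -0.004920+0.000677i
  m=-1: Y*=+0.224251-0.189339i  Y=+0.189912-0.258945i  product -0.006440-0.094026i
  m=+0: Y*=+0.211445-0.000000i  Y=+0.016305+0.000000i  product +0.003448+0.000000i
  m=+1: Y*=-0.224251-0.189339i  Y=-0.189912-0.258945i  product -0.006440+0.094026i
  m=+2: Y*=-0.027398-0.161129i  Y=+0.009131-0.028982i  product -0.004920-0.000677i
  m=+3: Y*=-0.183233+0.310759i  Y=-0.310566+0.105542i  product +0.024108-0.115850i
  m=+4: Y*=+0.029942-0.010486i  Y=-0.063677-0.044544i  product -0.002374-0.000666i
  m=+5: Y*=+0.338172+0.128965i  Y=+0.007540+0.336700i  product -0.040873+0.114835i
  m=+6: Y*=-0.213605-0.386145i  Y=-0.142910+0.109815i  product +0.072931+0.031727i
  m=+7: Y*=-0.053453+0.269349i  Y=+0.314246+0.091321i  product -0.041395+0.079760i
  m=+8: Y*=+0.073802-0.058916i  Y=+0.155476+0.425952i  product +0.036570+0.022276i
Σ over m = +0.078661-0.000000i; ×(4π/17) → +0.058146-0.000000i. Real part: 0.058146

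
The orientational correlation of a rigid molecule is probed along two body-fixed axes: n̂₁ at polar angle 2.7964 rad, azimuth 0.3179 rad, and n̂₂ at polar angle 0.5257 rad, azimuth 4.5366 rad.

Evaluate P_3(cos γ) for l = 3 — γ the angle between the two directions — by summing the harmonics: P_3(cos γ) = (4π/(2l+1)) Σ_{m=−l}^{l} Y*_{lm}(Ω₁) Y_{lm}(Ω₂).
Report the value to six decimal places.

Summing Y*_{l m}(θ₁,φ₁)·Y_{l m}(θ₂,φ₂) over m ∈ [−3, 3]; prefactor 4π/(2·3+1) = 1.795196:
  m=-3: (+0.009354+0.013184i) × (+0.026534-0.045561i) = +0.000849-0.000076i  (running Σ = +0.000849-0.000076i)
  m=-2: (-0.088598-0.065388i) × (-0.208991-0.076662i) = +0.013503+0.020458i  (running Σ = +0.014352+0.020381i)
  m=-1: (+0.356041+0.117159i) × (-0.077738+0.437661i) = -0.078954+0.146717i  (running Σ = -0.064602+0.167099i)
  m=0: (-0.501285-0.000000i) × (+0.239150+0.000000i) = -0.119882-0.000000i  (running Σ = -0.184484+0.167099i)
  m=1: (-0.356041+0.117159i) × (+0.077738+0.437661i) = -0.078954-0.146717i  (running Σ = -0.263438+0.020381i)
  m=2: (-0.088598+0.065388i) × (-0.208991+0.076662i) = +0.013503-0.020458i  (running Σ = -0.249935-0.000076i)
  m=3: (-0.009354+0.013184i) × (-0.026534-0.045561i) = +0.000849+0.000076i  (running Σ = -0.249086+0.000000i)
Total Σ_m = -0.249086+0.000000i. Multiply by 1.795196: -0.447158+0.000000i. P_3(cos γ) = -0.447158

-0.447158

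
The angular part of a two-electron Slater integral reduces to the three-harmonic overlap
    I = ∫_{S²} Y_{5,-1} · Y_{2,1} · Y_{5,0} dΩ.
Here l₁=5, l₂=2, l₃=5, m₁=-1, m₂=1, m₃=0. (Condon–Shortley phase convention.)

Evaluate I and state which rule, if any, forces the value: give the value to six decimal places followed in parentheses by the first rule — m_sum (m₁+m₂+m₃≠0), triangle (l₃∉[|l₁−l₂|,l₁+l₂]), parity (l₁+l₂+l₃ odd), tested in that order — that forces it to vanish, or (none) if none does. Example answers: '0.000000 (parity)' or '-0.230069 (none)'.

m-sum 0 ✓  L=12 even ✓  3≤5≤7 ✓
Π(2lᵢ+1) = 11×5×11 = 605
triangle coeff Δ(5,2,5) = 1/38610
Σ_t [0,2]: t=0:+1/2880 t=1:−1/576 t=2:+1/2880 = -1/960
(3j)²=10/429 [(5 2 5; 0 0 0)], sign=+1
Σ_t [1,2]: t=1:−1/1440 t=2:+1/1152 = 1/5760
(3j)²=1/858 [(5 2 5; -1 1 0)], sign=-1
⇒ 4πI² = 25/1521
I = (-1)√(25/1521/(4π)) = -0.03616600
No selection rule forces the value: the integral is nonzero (none).

-0.036166 (none)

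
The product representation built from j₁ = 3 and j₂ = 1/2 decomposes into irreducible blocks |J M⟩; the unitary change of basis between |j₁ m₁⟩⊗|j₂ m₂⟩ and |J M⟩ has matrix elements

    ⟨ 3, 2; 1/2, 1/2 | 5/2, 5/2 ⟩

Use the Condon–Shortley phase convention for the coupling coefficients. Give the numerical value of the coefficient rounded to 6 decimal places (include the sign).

j₁+j₂−J=1  J+j₁−j₂=5  J−j₁+j₂=0  j₁+j₂+J+1=7
(j₁±m₁, j₂±m₂, J±M) = (5,1,1,0,5,0)
P² = 14400/7
sum k=1..1:
  [1] −1/120 = -1/120
S = -1/120
C² = P²·S² = 1/7 ; C = -0.377964

-0.377964  (= −√(1/7))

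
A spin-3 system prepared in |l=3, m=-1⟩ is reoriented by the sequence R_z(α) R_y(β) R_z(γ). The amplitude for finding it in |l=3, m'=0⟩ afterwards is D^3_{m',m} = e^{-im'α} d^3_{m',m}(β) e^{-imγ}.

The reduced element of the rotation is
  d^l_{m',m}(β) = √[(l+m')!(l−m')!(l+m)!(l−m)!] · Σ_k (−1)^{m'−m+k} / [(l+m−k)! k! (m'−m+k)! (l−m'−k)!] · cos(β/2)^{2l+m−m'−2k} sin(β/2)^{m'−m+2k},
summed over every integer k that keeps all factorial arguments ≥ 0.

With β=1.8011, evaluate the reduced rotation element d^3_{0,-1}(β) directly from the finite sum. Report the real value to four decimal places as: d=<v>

d=0.3117

d^3_{0,-1}(β=1.8011) via the finite sum:
Half-angle: c=0.621179, s=0.783669. N=√(6·6·2·24)=41.569219
k∈{0,1,2} keeps every argument non-negative
  k=0: (−1)^1·41.5692/(12)·0.6212^5·0.7837^1 = -0.251077
  k=1: (−1)^2·41.5692/(4)·0.6212^3·0.7837^3 = +1.198836
  k=2: (−1)^3·41.5692/(12)·0.6212^1·0.7837^5 = -0.636019
d^3_{0,-1}(1.8011) = -0.251077 +1.198836 -0.636019 = +0.311740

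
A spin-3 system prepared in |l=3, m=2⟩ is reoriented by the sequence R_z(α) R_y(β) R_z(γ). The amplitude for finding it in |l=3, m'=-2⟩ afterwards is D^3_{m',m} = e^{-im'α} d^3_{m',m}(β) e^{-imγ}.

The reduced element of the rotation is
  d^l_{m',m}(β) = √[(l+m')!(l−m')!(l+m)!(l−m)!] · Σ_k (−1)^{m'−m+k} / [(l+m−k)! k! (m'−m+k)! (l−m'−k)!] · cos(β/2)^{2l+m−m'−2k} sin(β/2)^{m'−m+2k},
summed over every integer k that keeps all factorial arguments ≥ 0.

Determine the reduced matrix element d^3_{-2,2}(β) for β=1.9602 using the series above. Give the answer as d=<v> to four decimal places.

d^3_{-2,2}(β=1.9602) via the finite sum:
c=cos(1.960200/2)=0.556939, s=sin(1.960200/2)=0.830553; N=√[1·120·120·1]=120.000000
Admissible k: 4..5 (factorial args all ≥0)
  k=4: (−1)^0·120.0000/(24)·0.5569^2·0.8306^4 = +0.737999
  k=5: (−1)^1·120.0000/(120)·0.5569^0·0.8306^6 = -0.328250
d^3_{-2,2}(1.9602) = +0.737999 -0.328250 = +0.409749

d=0.4097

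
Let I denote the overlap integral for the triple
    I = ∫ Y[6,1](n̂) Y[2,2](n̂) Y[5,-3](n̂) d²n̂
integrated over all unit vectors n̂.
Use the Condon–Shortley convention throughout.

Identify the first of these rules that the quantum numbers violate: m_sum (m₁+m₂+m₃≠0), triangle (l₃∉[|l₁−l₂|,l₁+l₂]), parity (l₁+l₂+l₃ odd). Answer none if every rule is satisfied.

Σmᵢ = 0  ✓
l₃∈[|l₁−l₂|,l₁+l₂]=[4,8], have l₃=5  ✓
Σlᵢ = 13 ⇒ odd  ✗

parity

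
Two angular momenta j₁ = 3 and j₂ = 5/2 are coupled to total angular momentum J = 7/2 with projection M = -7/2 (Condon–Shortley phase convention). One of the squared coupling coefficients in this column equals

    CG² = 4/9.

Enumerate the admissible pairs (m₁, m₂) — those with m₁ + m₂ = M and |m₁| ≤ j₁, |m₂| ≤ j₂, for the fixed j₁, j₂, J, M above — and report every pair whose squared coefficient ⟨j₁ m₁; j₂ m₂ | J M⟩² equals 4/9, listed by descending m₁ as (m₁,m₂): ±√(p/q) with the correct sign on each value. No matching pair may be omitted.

Admissible pairs with m₁+m₂ = M = -7/2: (-3,-1/2), (-2,-3/2), (-1,-5/2)
  (m₁,m₂)=(-1,-5/2): CG² = 2/9, CG = +√(2/9)
  (m₁,m₂)=(-2,-3/2): CG² = 4/9, CG = −√(4/9)   ← matches the target
  (m₁,m₂)=(-3,-1/2): CG² = 1/3, CG = +√(1/3)
Pairs with CG² = 4/9: (-2,-3/2): −√(4/9)

(-2,-3/2): −√(4/9)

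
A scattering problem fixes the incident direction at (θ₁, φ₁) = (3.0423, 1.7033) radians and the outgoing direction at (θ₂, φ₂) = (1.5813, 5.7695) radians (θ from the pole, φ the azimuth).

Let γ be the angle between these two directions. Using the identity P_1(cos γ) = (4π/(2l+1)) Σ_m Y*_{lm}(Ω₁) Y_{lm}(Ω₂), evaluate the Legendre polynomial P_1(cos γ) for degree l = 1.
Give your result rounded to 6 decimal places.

-0.049236

Expand P_1 via completeness: Σ_{m} conj(Y_{1,m}) at Ω₁ times Y_{1,m} at Ω₂ —
  m=-1: Y*=-0.004525+0.033948i  Y=+0.300888+0.169763i  product -0.007125+0.009447i
  m=+0: Y*=-0.486196-0.000000i  Y=-0.005132+0.000000i  product +0.002495+0.000000i
  m=+1: Y*=+0.004525+0.033948i  Y=-0.300888+0.169763i  product -0.007125-0.009447i
Σ over m = -0.011754+0.000000i; ×(4π/3) → -0.049236+0.000000i. Real part: -0.049236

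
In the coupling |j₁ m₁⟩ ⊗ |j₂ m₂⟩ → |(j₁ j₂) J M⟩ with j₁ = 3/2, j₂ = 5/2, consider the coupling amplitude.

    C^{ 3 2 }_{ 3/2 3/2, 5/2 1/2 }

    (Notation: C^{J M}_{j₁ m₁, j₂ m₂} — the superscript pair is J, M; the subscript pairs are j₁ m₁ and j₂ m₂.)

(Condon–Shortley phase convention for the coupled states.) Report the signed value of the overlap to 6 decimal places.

√[7·1!2!4!/8! · 3!0!3!2!5!1!] = √(72)
  +(−1)^0/∏(0,1,0,3,2,1)! = 1/12  (running 1/12)
⟨..|..⟩ = √(72)·(1/12) = +0.707107

+√(1/2) = +0.707107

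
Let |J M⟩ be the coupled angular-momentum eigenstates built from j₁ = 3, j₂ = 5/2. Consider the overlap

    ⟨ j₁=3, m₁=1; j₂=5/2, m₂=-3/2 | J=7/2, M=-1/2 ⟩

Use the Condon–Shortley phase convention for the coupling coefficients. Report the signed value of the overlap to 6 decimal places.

+0.356348  (= +√(8/63))

√[8·2!4!3!/10! · 4!2!1!4!3!4!] = √(18432/175)
  +(−1)^0/∏(0,2,2,1,2,2)! = 1/16  (running 1/16)
  +(−1)^1/∏(1,1,1,0,3,3)! = -1/36  (running 5/144)
⟨..|..⟩ = √(18432/175)·(5/144) = +0.356348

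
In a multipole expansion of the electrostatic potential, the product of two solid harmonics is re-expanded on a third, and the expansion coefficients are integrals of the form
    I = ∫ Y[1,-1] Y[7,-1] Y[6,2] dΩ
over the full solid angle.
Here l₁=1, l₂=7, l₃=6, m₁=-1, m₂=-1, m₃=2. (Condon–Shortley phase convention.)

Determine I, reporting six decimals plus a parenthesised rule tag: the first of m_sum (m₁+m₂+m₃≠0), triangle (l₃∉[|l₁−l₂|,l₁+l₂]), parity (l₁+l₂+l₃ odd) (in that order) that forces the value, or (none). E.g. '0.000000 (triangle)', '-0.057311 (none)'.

m-sum 0 ✓  L=14 even ✓  6≤6≤8 ✓
Π(2lᵢ+1) = 3×15×13 = 585
triangle coeff Δ(1,7,6) = 1/1365
Σ_t [1,1]: t=1:−1/518400 = -1/518400
(3j)²=7/195 [(1 7 6; 0 0 0)], sign=-1
Σ_t [2,2]: t=2:+1/1935360 = 1/1935360
(3j)²=1/91 [(1 7 6; -1 -1 2)], sign=+1
⇒ 4πI² = 3/13
I = (-1)√(3/13/(4π)) = -0.13551395
No selection rule forces the value: the integral is nonzero (none).

-0.135514 (none)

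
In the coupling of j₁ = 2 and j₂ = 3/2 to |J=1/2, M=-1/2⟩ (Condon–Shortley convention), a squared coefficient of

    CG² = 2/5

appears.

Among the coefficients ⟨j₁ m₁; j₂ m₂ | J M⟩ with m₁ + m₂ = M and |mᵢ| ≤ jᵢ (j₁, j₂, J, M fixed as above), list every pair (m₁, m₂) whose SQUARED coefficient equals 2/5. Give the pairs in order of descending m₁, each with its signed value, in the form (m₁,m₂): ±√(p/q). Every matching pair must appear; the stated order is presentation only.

(-2,3/2): −√(2/5)

Admissible pairs with m₁+m₂ = M = -1/2: (-2,3/2), (-1,1/2), (0,-1/2), (1,-3/2)
  (m₁,m₂)=(1,-3/2): CG² = 1/10, CG = +√(1/10)
  (m₁,m₂)=(0,-1/2): CG² = 1/5, CG = −√(1/5)
  (m₁,m₂)=(-1,1/2): CG² = 3/10, CG = +√(3/10)
  (m₁,m₂)=(-2,3/2): CG² = 2/5, CG = −√(2/5)   ← matches the target
Pairs with CG² = 2/5: (-2,3/2): −√(2/5)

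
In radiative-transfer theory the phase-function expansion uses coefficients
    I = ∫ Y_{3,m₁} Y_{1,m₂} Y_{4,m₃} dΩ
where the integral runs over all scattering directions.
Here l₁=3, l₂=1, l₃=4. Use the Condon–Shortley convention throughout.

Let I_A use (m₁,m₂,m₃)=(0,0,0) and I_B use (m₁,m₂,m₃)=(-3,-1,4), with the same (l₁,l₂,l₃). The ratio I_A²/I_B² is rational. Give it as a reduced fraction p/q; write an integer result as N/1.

4/7

Shared (l₁,l₂,l₃)=(3,1,4): N and (l;000)² cancel in I_A²/I_B².
A: Δ = 0!·6!·2!/9! = 1/252; Racah Σ t=0..0: t=0:+1/36 = 1/36; ⇒ 3j(3 1 4; 0 0 0)² = 4/63, sgn +1
B: Δ = 0!·6!·2!/9! = 1/252; Racah Σ t=0..0: t=0:+1/1440 = 1/1440; ⇒ 3j(3 1 4; -3 -1 4)² = 1/9, sgn +1
I_A²/I_B² = (4/63)/(1/9) = 4/7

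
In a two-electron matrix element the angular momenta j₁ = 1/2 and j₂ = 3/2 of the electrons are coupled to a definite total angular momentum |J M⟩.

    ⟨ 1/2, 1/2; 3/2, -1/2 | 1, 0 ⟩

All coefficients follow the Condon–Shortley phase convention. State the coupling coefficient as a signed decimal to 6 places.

j₁+j₂−J=1  J+j₁−j₂=0  J−j₁+j₂=2  j₁+j₂+J+1=4
(j₁±m₁, j₂±m₂, J±M) = (1,0,1,2,1,1)
P² = 1/2
sum k=0..0:
  [0] +1/1 = 1
S = 1
C² = P²·S² = 1/2 ; C = +0.707107

+√(1/2) ≈ +0.707107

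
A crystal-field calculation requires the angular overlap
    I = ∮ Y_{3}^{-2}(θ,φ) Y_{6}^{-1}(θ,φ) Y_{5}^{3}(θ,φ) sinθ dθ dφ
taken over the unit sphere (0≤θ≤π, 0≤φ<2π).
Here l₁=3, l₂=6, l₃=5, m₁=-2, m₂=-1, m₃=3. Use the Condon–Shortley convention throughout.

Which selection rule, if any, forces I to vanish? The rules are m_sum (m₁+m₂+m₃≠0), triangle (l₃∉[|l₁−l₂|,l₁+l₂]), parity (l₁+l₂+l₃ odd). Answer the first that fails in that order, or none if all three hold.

none

m₁+m₂+m₃ = -2 − 1 + 3 = 0  ✓
triangle: |3−6|=3 ≤ l₃=5 ≤ 3+6=9  ✓
parity: l₁+l₂+l₃ = 14 is even  ✓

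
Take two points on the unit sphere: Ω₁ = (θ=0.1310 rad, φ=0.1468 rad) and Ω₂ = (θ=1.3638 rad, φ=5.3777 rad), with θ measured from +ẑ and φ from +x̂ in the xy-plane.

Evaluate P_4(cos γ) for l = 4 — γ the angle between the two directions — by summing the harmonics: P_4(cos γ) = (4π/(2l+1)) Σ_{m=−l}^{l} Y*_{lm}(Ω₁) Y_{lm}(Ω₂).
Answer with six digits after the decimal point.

0.129709

Addition theorem: P_4(cos γ) = (4π/9) Σ_m Y*_{lm}(Ω₁) Y_{lm}(Ω₂), m = −4…4:
  m=-4: (0.00011 + 0.00007j) × (-0.36000 - 0.18758j) = -0.00003 - 0.00005j  (running Σ = -0.00003 - 0.00005j)
  m=-3: (0.00250 + 0.00118j) × (-0.21966 + 0.09945j) = -0.00067 - 0.00001j  (running Σ = -0.00069 - 0.00006j)
  m=-2: (0.03213 + 0.00971j) × (0.05368 - 0.21918j) = 0.00385 - 0.00652j  (running Σ = 0.00316 - 0.00658j)
  m=-1: (0.23520 + 0.03478j) × (-0.15885 - 0.20245j) = -0.03032 - 0.05314j  (running Σ = -0.02716 - 0.05972j)
  m=0: (0.77516 + 0.00000j) × (0.18991 + 0.00000j) = 0.14721 + 0.00000j  (running Σ = 0.12006 - 0.05972j)
  m=1: (-0.23520 + 0.03478j) × (0.15885 - 0.20245j) = -0.03032 + 0.05314j  (running Σ = 0.08974 - 0.00658j)
  m=2: (0.03213 - 0.00971j) × (0.05368 + 0.21918j) = 0.00385 + 0.00652j  (running Σ = 0.09359 - 0.00006j)
  m=3: (-0.00250 + 0.00118j) × (0.21966 + 0.09945j) = -0.00067 + 0.00001j  (running Σ = 0.09292 - 0.00005j)
  m=4: (0.00011 - 0.00007j) × (-0.36000 + 0.18758j) = -0.00003 + 0.00005j  (running Σ = 0.09290 + 0.00000j)
Σ over m = 0.09290 + 0.00000j; ×(4π/9) → 0.12971 + 0.00000j. Real part: 0.129709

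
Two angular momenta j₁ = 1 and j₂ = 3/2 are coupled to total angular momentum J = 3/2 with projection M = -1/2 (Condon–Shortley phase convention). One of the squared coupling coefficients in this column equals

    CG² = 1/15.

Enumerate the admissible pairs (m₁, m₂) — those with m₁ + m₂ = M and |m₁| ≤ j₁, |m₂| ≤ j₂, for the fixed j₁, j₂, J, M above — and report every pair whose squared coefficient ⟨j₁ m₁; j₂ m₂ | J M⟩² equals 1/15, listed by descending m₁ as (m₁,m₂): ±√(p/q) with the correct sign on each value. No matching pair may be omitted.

(0,-1/2): +√(1/15)

Admissible pairs with m₁+m₂ = M = -1/2: (-1,1/2), (0,-1/2), (1,-3/2)
  (m₁,m₂)=(1,-3/2): CG² = 2/5, CG = +√(2/5)
  (m₁,m₂)=(0,-1/2): CG² = 1/15, CG = +√(1/15)   ← matches the target
  (m₁,m₂)=(-1,1/2): CG² = 8/15, CG = −√(8/15)
Pairs with CG² = 1/15: (0,-1/2): +√(1/15)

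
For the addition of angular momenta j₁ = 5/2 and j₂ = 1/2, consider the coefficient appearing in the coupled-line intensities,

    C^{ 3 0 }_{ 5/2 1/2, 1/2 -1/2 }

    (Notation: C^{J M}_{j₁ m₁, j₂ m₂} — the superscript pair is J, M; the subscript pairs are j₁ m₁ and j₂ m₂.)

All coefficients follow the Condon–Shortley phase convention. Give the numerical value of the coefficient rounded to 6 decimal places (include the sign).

+√(1/2) = +0.707107

triangle: 0!·5!·1!/7! = 120/5040
(j±m)!: 3!·2!·0!·1!·3!·3! = 432
prefactor² = (2J+1)·Δ·N² = 72
  k=0: +1/(0!·0!·2!·0!·3!·1!) = 1/12
Σ = 1/12  ⇒  CG² = 72·(1/12)² = 1/2
CG = +√(1/2) = +0.707107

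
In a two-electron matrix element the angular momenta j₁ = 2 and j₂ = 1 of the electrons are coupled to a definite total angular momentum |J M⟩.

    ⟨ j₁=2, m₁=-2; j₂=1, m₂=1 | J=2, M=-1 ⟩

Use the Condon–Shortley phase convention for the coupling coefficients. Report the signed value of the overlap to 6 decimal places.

−√(1/3) ≈ -0.577350

√[5·1!3!1!/6! · 0!4!2!0!1!3!] = √(12)
  +(−1)^1/∏(1,0,3,1,0,0)! = -1/6  (running -1/6)
⟨..|..⟩ = √(12)·(-1/6) = -0.577350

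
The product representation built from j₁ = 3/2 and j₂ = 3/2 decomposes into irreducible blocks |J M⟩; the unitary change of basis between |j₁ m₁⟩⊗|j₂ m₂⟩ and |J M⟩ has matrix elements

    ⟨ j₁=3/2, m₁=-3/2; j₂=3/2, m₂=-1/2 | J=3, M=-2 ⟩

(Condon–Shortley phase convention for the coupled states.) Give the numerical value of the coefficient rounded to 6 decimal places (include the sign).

+0.707107

triangle: 0!·3!·3!/7! = 36/5040
(j±m)!: 0!·3!·1!·2!·1!·5! = 1440
prefactor² = (2J+1)·Δ·N² = 72
  k=0: +1/(0!·0!·3!·1!·0!·2!) = 1/12
Σ = 1/12  ⇒  CG² = 72·(1/12)² = 1/2
CG = +√(1/2) = +0.707107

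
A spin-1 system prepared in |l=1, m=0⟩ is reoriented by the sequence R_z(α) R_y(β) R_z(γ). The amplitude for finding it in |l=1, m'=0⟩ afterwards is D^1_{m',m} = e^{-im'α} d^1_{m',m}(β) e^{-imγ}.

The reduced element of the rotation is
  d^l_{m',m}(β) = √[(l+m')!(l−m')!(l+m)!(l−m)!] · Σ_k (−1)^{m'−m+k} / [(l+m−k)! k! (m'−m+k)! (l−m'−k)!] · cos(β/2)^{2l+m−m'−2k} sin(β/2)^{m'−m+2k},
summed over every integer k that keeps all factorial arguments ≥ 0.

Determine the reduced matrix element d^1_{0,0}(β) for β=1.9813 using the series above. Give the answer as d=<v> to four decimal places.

d^1_{0,0}(β=1.9813) via the finite sum:
With c≡cos(β/2)=0.548146 and s≡sin(β/2)=0.836382, N=[1·1·1·1]^{1/2}=1.000000
The bounds max(0,m−m')=0 and min(l+m,l−m')=1 give 2 terms
  k=0: (−1)^0·1.0000/(1)·0.5481^2·0.8364^0 = +0.300464
  k=1: (−1)^1·1.0000/(1)·0.5481^0·0.8364^2 = -0.699536
d^1_{0,0}(1.9813) = +0.300464 -0.699536 = -0.399071

d=-0.3991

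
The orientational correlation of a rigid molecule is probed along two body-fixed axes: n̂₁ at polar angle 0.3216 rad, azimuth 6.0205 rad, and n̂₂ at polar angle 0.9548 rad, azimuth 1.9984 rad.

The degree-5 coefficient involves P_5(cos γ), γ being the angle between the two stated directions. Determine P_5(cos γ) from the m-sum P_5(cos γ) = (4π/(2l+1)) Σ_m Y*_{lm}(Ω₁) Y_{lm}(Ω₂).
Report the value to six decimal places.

0.290443

Expand P_5 via completeness: Σ_{m} conj(Y_{5,m}) at Ω₁ times Y_{5,m} at Ω₂ —
  [-5]  conj(Y_{5,-5})(Ω₁) = (0.000373, -0.001416) ; Y_{5,-5}(Ω₂) = (-0.141792, 0.090329) ; Δ = (0.000075, 0.000234)
  [-4]  conj(Y_{5,-4})(Ω₁) = (0.006907, -0.012062) ; Y_{5,-4}(Ω₂) = (-0.052373, -0.372678) ; Δ = (-0.004857, -0.001942)
  [-3]  conj(Y_{5,-3})(Ω₁) = (0.054708, -0.055000) ; Y_{5,-3}(Ω₂) = (0.361501, 0.107084) ; Δ = (0.025667, -0.014024)
  [-2]  conj(Y_{5,-2})(Ω₁) = (0.236301, -0.136987) ; Y_{5,-2}(Ω₂) = (-0.000625, 0.000720) ; Δ = (-0.000049, 0.000256)
  [-1]  conj(Y_{5,-1})(Ω₁) = (0.529110, -0.142277) ; Y_{5,-1}(Ω₂) = (0.144541, 0.317167) ; Δ = (0.121604, 0.147252)
  [+0]  conj(Y_{5,0})(Ω₁) = (0.336627, -0.000000) ; Y_{5,0}(Ω₂) = (-0.091015, 0.000000) ; Δ = (-0.030638, 0.000000)
  [+1]  conj(Y_{5,1})(Ω₁) = (-0.529110, -0.142277) ; Y_{5,1}(Ω₂) = (-0.144541, 0.317167) ; Δ = (0.121604, -0.147252)
  [+2]  conj(Y_{5,2})(Ω₁) = (0.236301, 0.136987) ; Y_{5,2}(Ω₂) = (-0.000625, -0.000720) ; Δ = (-0.000049, -0.000256)
  [+3]  conj(Y_{5,3})(Ω₁) = (-0.054708, -0.055000) ; Y_{5,3}(Ω₂) = (-0.361501, 0.107084) ; Δ = (0.025667, 0.014024)
  [+4]  conj(Y_{5,4})(Ω₁) = (0.006907, 0.012062) ; Y_{5,4}(Ω₂) = (-0.052373, 0.372678) ; Δ = (-0.004857, 0.001942)
  [+5]  conj(Y_{5,5})(Ω₁) = (-0.000373, -0.001416) ; Y_{5,5}(Ω₂) = (0.141792, 0.090329) ; Δ = (0.000075, -0.000234)
Σ over m = (0.254240, 0.000000); ×(4π/11) → (0.290443, 0.000000). Real part: 0.290443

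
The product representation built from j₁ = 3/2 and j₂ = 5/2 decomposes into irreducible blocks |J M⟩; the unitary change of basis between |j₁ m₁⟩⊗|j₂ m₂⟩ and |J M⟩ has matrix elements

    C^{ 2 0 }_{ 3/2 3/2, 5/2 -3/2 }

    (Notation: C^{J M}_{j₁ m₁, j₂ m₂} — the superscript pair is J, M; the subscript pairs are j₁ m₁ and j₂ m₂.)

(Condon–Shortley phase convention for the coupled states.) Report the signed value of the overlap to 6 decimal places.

+0.654654

j₁+j₂−J=2  J+j₁−j₂=1  J−j₁+j₂=3  j₁+j₂+J+1=7
(j₁±m₁, j₂±m₂, J±M) = (3,0,1,4,2,2)
P² = 48/7
sum k=0..0:
  [0] +1/4 = 1/4
S = 1/4
C² = P²·S² = 3/7 ; C = +0.654654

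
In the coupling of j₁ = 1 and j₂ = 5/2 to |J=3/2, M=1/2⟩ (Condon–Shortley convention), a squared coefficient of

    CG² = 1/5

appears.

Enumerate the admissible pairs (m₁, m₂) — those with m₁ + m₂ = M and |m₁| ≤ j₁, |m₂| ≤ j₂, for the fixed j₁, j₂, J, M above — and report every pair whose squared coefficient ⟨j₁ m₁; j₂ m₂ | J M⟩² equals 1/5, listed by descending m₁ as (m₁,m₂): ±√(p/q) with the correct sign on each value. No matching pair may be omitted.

Admissible pairs with m₁+m₂ = M = 1/2: (-1,3/2), (0,1/2), (1,-1/2)
  (m₁,m₂)=(1,-1/2): CG² = 1/5, CG = +√(1/5)   ← matches the target
  (m₁,m₂)=(0,1/2): CG² = 2/5, CG = −√(2/5)
  (m₁,m₂)=(-1,3/2): CG² = 2/5, CG = +√(2/5)
Pairs with CG² = 1/5: (1,-1/2): +√(1/5)

(1,-1/2): +√(1/5)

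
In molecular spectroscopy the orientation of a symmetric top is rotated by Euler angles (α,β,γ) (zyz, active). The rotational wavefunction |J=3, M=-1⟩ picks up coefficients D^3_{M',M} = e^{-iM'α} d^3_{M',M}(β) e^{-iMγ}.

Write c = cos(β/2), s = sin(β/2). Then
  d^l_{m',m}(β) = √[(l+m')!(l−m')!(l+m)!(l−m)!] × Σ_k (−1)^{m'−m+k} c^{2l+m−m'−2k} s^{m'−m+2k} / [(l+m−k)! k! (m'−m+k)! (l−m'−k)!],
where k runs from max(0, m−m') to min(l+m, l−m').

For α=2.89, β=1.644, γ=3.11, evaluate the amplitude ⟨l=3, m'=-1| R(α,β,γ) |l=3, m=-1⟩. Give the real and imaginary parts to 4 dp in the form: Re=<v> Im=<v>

Split into d^3_{-1,-1}(β=1.6440) × two z-phases.
With c≡cos(β/2)=0.680758 and s≡sin(β/2)=0.732509, N=[2·24·2·24]^{1/2}=48.000000
The bounds max(0,m−m')=0 and min(l+m,l−m')=2 give 3 terms
  k=0: (−1)^0·48.0000/(48)·0.6808^6·0.7325^0 = +0.099530
  k=1: (−1)^1·48.0000/(6)·0.6808^4·0.7325^2 = -0.921904
  k=2: (−1)^2·48.0000/(8)·0.6808^2·0.7325^4 = +0.800548
d^3_{-1,-1}(1.6440) = +0.099530 -0.921904 +0.800548 = -0.021825
D = (-0.968517+0.248947i)·(-0.021825)·(-0.999501+0.031587i) = -0.020956+0.006098i

Re=-0.0210 Im=0.0061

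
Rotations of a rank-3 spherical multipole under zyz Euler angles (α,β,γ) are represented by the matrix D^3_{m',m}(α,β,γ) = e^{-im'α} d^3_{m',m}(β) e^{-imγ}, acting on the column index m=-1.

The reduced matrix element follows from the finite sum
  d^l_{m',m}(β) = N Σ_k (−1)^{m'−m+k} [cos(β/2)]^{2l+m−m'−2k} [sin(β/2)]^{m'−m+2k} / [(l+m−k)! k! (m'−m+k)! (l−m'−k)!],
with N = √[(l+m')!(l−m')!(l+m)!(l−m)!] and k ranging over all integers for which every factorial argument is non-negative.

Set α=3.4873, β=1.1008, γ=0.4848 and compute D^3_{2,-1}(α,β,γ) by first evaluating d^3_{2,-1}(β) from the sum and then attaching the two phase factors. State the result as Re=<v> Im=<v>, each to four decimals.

Re=-0.4451 Im=0.0933

First d^3_{2,-1}(β=1.1008), then the phase factors e^{-i(2)α} and e^{-i(-1)γ}:
Half-angle: c=0.852315, s=0.523028. N=√(120·1·2·24)=75.894664
The bounds max(0,m−m')=0 and min(l+m,l−m')=1 give 2 terms
  k=0: (−1)^3·75.8947/(12)·0.8523^3·0.5230^3 = -0.560281
  k=1: (−1)^4·75.8947/(24)·0.8523^1·0.5230^5 = +0.105494
d^3_{2,-1}(1.1008) = -0.560281 +0.105494 = -0.454788
Attach z-rotation phases: D = e^{-i(2)(3.4873)}·(-0.454788)·e^{-i(-1)(0.4848)} = -0.445115+0.093299i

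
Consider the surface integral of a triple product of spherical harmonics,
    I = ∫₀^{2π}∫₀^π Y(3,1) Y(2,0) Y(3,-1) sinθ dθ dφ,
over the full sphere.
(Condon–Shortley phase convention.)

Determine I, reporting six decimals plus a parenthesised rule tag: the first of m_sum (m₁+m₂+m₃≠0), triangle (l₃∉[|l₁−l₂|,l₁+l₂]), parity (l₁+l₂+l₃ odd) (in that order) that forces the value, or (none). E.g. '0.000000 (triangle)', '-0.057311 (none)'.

-0.126157 (none)

m-sum 0 ✓  L=8 even ✓  1≤3≤5 ✓
Π(2lᵢ+1) = 7×5×7 = 245
triangle coeff Δ(3,2,3) = 1/3780
Σ_t [0,2]: t=0:+1/24 t=1:−1/4 t=2:+1/24 = -1/6
(3j)²=4/105 [(3 2 3; 0 0 0)], sign=+1
Σ_t [0,2]: t=0:+1/16 t=1:−1/6 t=2:+1/96 = -3/32
(3j)²=3/140 [(3 2 3; 1 0 -1)], sign=-1
⇒ 4πI² = 1/5
I = (-1)√(1/5/(4π)) = -0.12615663
No selection rule forces the value: the integral is nonzero (none).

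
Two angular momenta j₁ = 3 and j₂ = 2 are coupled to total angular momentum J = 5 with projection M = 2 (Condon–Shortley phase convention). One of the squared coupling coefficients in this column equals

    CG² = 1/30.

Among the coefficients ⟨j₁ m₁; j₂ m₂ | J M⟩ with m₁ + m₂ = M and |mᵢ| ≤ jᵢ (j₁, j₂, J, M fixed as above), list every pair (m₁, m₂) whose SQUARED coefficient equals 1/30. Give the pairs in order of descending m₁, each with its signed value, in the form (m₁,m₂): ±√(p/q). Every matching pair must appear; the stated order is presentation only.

Admissible pairs with m₁+m₂ = M = 2: (0,2), (1,1), (2,0), (3,-1)
  (m₁,m₂)=(3,-1): CG² = 1/30, CG = +√(1/30)   ← matches the target
  (m₁,m₂)=(2,0): CG² = 3/10, CG = +√(3/10)
  (m₁,m₂)=(1,1): CG² = 1/2, CG = +√(1/2)
  (m₁,m₂)=(0,2): CG² = 1/6, CG = +√(1/6)
Pairs with CG² = 1/30: (3,-1): +√(1/30)

(3,-1): +√(1/30)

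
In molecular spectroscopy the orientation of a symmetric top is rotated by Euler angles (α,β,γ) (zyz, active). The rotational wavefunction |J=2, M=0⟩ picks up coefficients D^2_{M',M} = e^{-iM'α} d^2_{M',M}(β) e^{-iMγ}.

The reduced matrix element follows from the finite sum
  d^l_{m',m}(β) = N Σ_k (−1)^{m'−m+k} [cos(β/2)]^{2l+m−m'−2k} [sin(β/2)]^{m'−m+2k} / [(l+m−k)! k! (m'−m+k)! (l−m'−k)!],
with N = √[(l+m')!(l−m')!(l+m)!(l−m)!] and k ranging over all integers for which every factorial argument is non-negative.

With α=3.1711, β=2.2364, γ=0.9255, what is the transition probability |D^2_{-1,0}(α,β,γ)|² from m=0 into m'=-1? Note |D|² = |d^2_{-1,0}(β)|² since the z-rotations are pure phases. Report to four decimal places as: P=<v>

P=0.3539

First d^2_{-1,0}(β=2.2364), then the phase factors e^{-i(-1)α} and e^{-i(0)γ}:
With c≡cos(β/2)=0.437302 and s≡sin(β/2)=0.899315, N=[1·6·2·2]^{1/2}=4.898979
Admissible k: 1..2 (factorial args all ≥0)
  k=1: (−1)^0·4.8990/(2)·0.4373^3·0.8993^1 = +0.184218
  k=2: (−1)^1·4.8990/(2)·0.4373^1·0.8993^3 = -0.779098
d^2_{-1,0}(2.2364) = +0.184218 -0.779098 = -0.594880
|D^2_{-1,0}|² = |d^2_{-1,0}(β)|² = (-0.594880)² = 0.353883 (the z-rotation phases have unit modulus)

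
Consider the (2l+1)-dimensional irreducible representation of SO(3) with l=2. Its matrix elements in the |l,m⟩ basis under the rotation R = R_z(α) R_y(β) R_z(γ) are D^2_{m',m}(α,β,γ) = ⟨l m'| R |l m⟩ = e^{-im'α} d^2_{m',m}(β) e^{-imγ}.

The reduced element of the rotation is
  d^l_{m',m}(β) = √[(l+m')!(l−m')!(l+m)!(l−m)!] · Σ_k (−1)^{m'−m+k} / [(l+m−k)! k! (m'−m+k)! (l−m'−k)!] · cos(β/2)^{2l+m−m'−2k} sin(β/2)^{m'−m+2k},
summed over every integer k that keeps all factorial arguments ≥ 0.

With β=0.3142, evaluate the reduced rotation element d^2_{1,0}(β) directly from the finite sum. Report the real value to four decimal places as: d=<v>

d=-0.3600

d^2_{1,0}(β=0.3142) via the finite sum:
Half-angle: c=0.987685, s=0.156455. N=√(6·1·2·2)=4.898979
The bounds max(0,m−m')=0 and min(l+m,l−m')=1 give 2 terms
  k=0: (−1)^1·4.8990/(2)·0.9877^3·0.1565^1 = -0.369249
  k=1: (−1)^2·4.8990/(2)·0.9877^1·0.1565^3 = +0.009265
d^2_{1,0}(0.3142) = -0.369249 +0.009265 = -0.359984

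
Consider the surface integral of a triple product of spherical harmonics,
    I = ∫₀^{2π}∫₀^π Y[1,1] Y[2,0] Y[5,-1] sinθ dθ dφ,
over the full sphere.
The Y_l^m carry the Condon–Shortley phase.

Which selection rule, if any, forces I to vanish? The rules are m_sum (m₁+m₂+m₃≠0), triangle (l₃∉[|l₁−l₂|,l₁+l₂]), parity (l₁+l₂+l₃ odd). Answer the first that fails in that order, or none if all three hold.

triangle

azimuthal sum: 1 + 0 − 1 = 0  ✓
l₃ must lie in [1,3]; have l₃=5  ✗
L = 1 + 2 + 5 = 8 (even)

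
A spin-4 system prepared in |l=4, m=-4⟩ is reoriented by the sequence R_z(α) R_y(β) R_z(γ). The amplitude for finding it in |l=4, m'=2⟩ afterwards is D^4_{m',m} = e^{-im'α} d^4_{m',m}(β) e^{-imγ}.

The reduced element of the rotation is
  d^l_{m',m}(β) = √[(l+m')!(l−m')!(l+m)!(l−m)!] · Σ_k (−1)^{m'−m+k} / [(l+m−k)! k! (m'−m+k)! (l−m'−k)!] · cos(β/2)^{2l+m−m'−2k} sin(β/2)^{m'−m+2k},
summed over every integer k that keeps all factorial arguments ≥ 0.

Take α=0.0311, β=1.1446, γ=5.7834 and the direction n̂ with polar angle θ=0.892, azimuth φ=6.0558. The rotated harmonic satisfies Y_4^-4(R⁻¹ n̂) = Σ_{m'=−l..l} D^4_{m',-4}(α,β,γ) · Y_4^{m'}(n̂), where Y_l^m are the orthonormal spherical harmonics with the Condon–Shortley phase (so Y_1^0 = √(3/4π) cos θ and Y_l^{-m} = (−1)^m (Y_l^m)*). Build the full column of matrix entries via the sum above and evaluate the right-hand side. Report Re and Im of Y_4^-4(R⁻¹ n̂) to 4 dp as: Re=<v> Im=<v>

Need the full column D^4_{m',-4} for m'=−4..4 at α=0.0311, β=1.1446, γ=5.7834.
cos(β/2)=0.840658, sin(β/2)=0.541567
d^4_{-4,-4}: single k=0 term ⇒ +0.249433;  D = -0.074652-0.237999i
d^4_{-3,-4}: single k=0 term ⇒ -0.454497;  D = +0.149444+0.429225i
d^4_{-2,-4}: single k=0 term ⇒ +0.547770;  D = -0.196112-0.511461i
d^4_{-1,-4}: single k=0 term ⇒ -0.499053;  D = +0.193073+0.460192i
d^4_{0,-4}: single k=0 term ⇒ +0.359447;  D = -0.149302-0.326972i
d^4_{1,-4}: single k=0 term ⇒ -0.207115;  D = +0.091845+0.185637i
d^4_{2,-4}: single k=0 term ⇒ +0.094348;  D = -0.044448-0.083222i
d^4_{3,-4}: single k=0 term ⇒ -0.032488;  D = +0.016189+0.028168i
d^4_{4,-4}: single k=0 term ⇒ +0.007400;  D = -0.003885-0.006298i
Y_4^{m'}(θ=0.892,φ=6.0558) and Σ D·Y over m':
  (-0.0747-0.2380i)·(+0.0997+0.1282i)  (+0.1494+0.4292i)·(+0.2876+0.2336i)  (-0.1961-0.5115i)·(+0.3203+0.1566i)  (+0.1931+0.4602i)·(-0.0542-0.0125i)  (-0.1493-0.3270i)·(-0.3583+0.0000i)  (+0.0918+0.1856i)·(+0.0542-0.0125i)  (-0.0444-0.0832i)·(+0.3203-0.1566i)  (+0.0162+0.0282i)·(-0.2876+0.2336i)  (-0.0039-0.0063i)·(+0.0997-0.1282i)
Y_4^-4(R⁻¹ n̂) = -0.000537+0.005086i

Re=-0.0005 Im=0.0051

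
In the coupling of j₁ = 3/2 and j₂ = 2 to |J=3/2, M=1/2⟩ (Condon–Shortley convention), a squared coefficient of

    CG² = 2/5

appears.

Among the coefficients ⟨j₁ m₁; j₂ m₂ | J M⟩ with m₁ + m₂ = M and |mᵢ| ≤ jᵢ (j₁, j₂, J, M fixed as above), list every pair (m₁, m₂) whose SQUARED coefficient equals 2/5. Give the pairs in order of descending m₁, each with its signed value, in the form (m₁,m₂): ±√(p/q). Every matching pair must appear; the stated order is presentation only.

(3/2,-1): +√(2/5); (-3/2,2): +√(2/5)

Admissible pairs with m₁+m₂ = M = 1/2: (-3/2,2), (-1/2,1), (1/2,0), (3/2,-1)
  (m₁,m₂)=(3/2,-1): CG² = 2/5, CG = +√(2/5)   ← matches the target
  (m₁,m₂)=(1/2,0): CG² = 1/5, CG = −√(1/5)
  (m₁,m₂)=(-1/2,1): CG² = 0/1, CG = 0
  (m₁,m₂)=(-3/2,2): CG² = 2/5, CG = +√(2/5)   ← matches the target
Pairs with CG² = 2/5: (3/2,-1): +√(2/5); (-3/2,2): +√(2/5)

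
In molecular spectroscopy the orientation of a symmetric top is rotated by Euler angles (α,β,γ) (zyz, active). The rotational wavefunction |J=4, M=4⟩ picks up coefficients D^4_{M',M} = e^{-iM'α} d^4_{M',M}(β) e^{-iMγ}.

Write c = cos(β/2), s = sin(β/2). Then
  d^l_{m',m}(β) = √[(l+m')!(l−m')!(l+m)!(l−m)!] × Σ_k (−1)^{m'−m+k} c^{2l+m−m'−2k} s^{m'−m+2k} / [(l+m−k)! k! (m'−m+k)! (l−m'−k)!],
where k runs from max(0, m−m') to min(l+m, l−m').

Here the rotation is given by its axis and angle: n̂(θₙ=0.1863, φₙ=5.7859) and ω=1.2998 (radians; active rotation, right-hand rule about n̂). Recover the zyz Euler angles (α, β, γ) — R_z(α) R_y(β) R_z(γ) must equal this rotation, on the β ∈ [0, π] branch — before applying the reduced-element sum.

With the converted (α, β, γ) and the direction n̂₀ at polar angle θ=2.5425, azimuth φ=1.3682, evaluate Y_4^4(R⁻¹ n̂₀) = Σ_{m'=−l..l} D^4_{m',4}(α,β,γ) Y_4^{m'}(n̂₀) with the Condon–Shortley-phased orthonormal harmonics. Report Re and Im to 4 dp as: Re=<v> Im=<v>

Axis–angle → zyz. n̂ = (sinθₙcosφₙ, sinθₙsinφₙ, cosθₙ) = (+0.162790, -0.088360, +0.982696), ω = 1.2998.
R = I cosω + sinω [n̂]ₓ + (1−cosω) n̂n̂ᵀ gives
  R = [+0.287098, -0.957366, +0.032015; +0.936299, +0.273409, -0.220436; +0.202285, +0.093262, +0.974876]
β = atan2(√(R₁₃²+R₂₃²), R₃₃) = 0.224633; α = atan2(R₂₃, R₁₃) mod 2π = 4.856615; γ = atan2(R₃₂, −R₃₁) mod 2π = 2.709593
Need the full column D^4_{m',4} for m'=−4..4 at α=4.8566, β=0.2246, γ=2.7096.
cos(β/2)=0.993699, sin(β/2)=0.112080
d^4_{-4,4}: single k=8 term ⇒ +0.000000;  D = -0.000000+0.000000i
d^4_{-3,4}: single k=7 term ⇒ +0.000001;  D = -0.000001-0.000000i
d^4_{-2,4}: single k=6 term ⇒ +0.000010;  D = +0.000004-0.000009i
d^4_{-1,4}: single k=5 term ⇒ +0.000130;  D = +0.000124+0.000039i
d^4_{0,4}: single k=4 term ⇒ +0.001287;  D = -0.000202+0.001271i
d^4_{1,4}: single k=3 term ⇒ +0.010208;  D = -0.010208-0.000132i
d^4_{2,4}: single k=2 term ⇒ +0.063998;  D = -0.008375-0.063448i
d^4_{3,4}: single k=1 term ⇒ +0.303291;  D = +0.291856-0.082496i
d^4_{4,4}: single k=0 term ⇒ +0.950691;  D = +0.387392+0.868182i
Y_4^{m'}(θ=2.5425,φ=1.3682) and Σ D·Y over m':
  (-0.0000+0.0000i)·(+0.0308+0.0324i)  (-0.0000-0.0000i)·(+0.1058-0.1522i)  (+0.0000-0.0000i)·(-0.3690-0.1583i)  (+0.0001+0.0000i)·(-0.0786+0.3829i)  (-0.0002+0.0013i)·(-0.1249+0.0000i)  (-0.0102-0.0001i)·(+0.0786+0.3829i)  (-0.0084-0.0634i)·(-0.3690+0.1583i)  (+0.2919-0.0825i)·(-0.1058-0.1522i)  (+0.3874+0.8682i)·(+0.0308-0.0324i)
Y_4^4(R⁻¹ n̂) = +0.009026-0.003407i

Re=0.0090 Im=-0.0034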